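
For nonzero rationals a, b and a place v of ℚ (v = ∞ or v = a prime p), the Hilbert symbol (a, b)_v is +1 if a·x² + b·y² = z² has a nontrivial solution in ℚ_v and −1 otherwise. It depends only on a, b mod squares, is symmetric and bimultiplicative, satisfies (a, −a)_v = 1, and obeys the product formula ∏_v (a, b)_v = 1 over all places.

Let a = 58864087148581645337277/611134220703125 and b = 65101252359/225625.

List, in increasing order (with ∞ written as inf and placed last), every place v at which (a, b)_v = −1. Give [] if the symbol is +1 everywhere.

(a, b) ≡ (65, 3183591) mod (ℚ^×)²; places V = {2, 3, 5, 7, 11, 13, 19, 23, 29, 31, 37, 43, ∞}.
(a,b)_3: α=6, u≡2; β=1, v≡1 (mod 3); (2|3)=-1, (1|3)=+1; sign (−1)^0·-1^1·+1^6 = -1.
(a,b)_19: α=-4, u≡15; β=-2, v≡18 (mod 19); (15|19)=-1, (18|19)=-1; sign (−1)^0·-1^-2·-1^-4 = +1.
(a,b)_29: α=0, u≡16; β=1, v≡17 (mod 29); (16|29)=+1, (17|29)=-1; sign (−1)^0·+1^1·-1^0 = +1.
(a,b)_31: α=2, u≡17; β=0, v≡3 (mod 31); (17|31)=-1, (3|31)=-1; sign (−1)^0·-1^0·-1^2 = +1.
(a,b)_5: α=-9, u≡2; β=-4, v≡4 (mod 5); (2|5)=-1, (4|5)=+1; sign (−1)^0·-1^-4·+1^-9 = +1.
(a,b)_43: α=2, u≡18; β=1, v≡32 (mod 43); (18|43)=-1, (32|43)=-1; sign (−1)^0·-1^1·-1^2 = -1.
(a,b)_13: α=7, u≡11; β=2, v≡11 (mod 13); (11|13)=-1, (11|13)=-1; sign (−1)^0·-1^2·-1^7 = -1.
(a,b)_∞: sgn(65)=+, sgn(3183591)=+, so +1.
(a,b)_37: α=2, u≡16; β=1, v≡31 (mod 37); (16|37)=+1, (31|37)=-1; sign (−1)^0·+1^1·-1^2 = +1.
(a,b)_11: α=0, u≡10; β=2, v≡4 (mod 11); (10|11)=-1, (4|11)=+1; sign (−1)^0·-1^2·+1^0 = +1.
(a,b)_2: α=0, β=0; u≡1, v≡7 (mod 8); ε(u)ε(v)=0·1, αω(v)=0·0, βω(u)=0·0; sum ≡ 0  ⇒  +1.
(a,b)_7: α=-4, u≡2; β=0, v≡3 (mod 7); (2|7)=+1, (3|7)=-1; sign (−1)^0·+1^0·-1^-4 = +1.
(a,b)_23: α=2, u≡10; β=1, v≡8 (mod 23); (10|23)=-1, (8|23)=+1; sign (−1)^0·-1^1·+1^2 = -1.
Ram(65, 3183591) = {3, 13, 23, 43}; no ℚ_3-point on the conic.

[3, 13, 23, 43]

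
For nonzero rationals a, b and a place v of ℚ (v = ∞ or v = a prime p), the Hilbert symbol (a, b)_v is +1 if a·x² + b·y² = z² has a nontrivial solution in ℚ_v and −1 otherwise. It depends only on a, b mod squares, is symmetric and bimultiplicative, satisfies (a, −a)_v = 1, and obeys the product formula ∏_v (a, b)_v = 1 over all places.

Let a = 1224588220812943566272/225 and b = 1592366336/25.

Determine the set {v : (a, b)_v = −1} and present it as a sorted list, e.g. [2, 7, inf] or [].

[31, 53]

(a, b) ≡ (494543, 6220181) mod (ℚ^×)²; places V = {2, 3, 5, 7, 11, 17, 29, 31, 37, 43, 53, ∞}.
(a,b)_7: α=1, u≡6; β=0, v≡2 (mod 7); (6|7)=-1, (2|7)=+1; sign (−1)^0·-1^0·+1^1 = +1.
(a,b)_11: α=2, u≡5; β=1, v≡5 (mod 11); (5|11)=+1, (5|11)=+1; sign (−1)^0·+1^1·+1^2 = +1.
(a,b)_31: α=3, u≡2; β=1, v≡16 (mod 31); (2|31)=+1, (16|31)=+1; sign (−1)^1·+1^1·+1^3 = -1.
(a,b)_29: α=2, u≡4; β=1, v≡28 (mod 29); (4|29)=+1, (28|29)=+1; sign (−1)^0·+1^1·+1^2 = +1.
(a,b)_∞: sgn(494543)=+, sgn(6220181)=+, so +1.
(a,b)_17: α=2, u≡16; β=1, v≡13 (mod 17); (16|17)=+1, (13|17)=+1; sign (−1)^0·+1^1·+1^2 = +1.
(a,b)_3: α=-2, u≡2; β=0, v≡2 (mod 3); (2|3)=-1, (2|3)=-1; sign (−1)^0·-1^0·-1^-2 = +1.
(a,b)_53: α=1, u≡39; β=0, v≡23 (mod 53); (39|53)=-1, (23|53)=-1; sign (−1)^0·-1^0·-1^1 = -1.
(a,b)_43: α=1, u≡2; β=0, v≡40 (mod 43); (2|43)=-1, (40|43)=+1; sign (−1)^0·-1^0·+1^1 = +1.
(a,b)_5: α=-2, u≡3; β=-2, v≡1 (mod 5); (3|5)=-1, (1|5)=+1; sign (−1)^0·-1^-2·+1^-2 = +1.
(a,b)_37: α=2, u≡27; β=1, v≡24 (mod 37); (27|37)=+1, (24|37)=-1; sign (−1)^0·+1^1·-1^2 = +1.
(a,b)_2: α=6, β=8; u≡7, v≡5 (mod 8); ε(u)ε(v)=1·0, αω(v)=6·1, βω(u)=8·0; sum ≡ 0  ⇒  +1.
(494543, 6220181 / ℚ) ramifies at {31, 53}: a division algebra.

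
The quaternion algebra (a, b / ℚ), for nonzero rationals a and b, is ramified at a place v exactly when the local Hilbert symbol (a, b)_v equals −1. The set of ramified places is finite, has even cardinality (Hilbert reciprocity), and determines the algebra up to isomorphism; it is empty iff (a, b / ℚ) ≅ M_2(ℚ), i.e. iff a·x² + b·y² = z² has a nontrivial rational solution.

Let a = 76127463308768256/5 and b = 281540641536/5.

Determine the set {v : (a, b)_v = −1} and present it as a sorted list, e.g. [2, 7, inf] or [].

(a, b) ≡ (81345, 726495) mod (ℚ^×)²; places V = {2, 3, 5, 7, 11, 17, 29, 37, ∞}.
(a,b)_2: α=10, β=8; u≡1, v≡7 (mod 8); ε(u)ε(v)=0·1, αω(v)=10·0, βω(u)=8·0; sum ≡ 0  ⇒  +1.
(a,b)_5: α=-1, u≡1; β=-1, v≡1 (mod 5); (1|5)=+1, (1|5)=+1; sign (−1)^0·+1^-1·+1^-1 = +1.
(a,b)_17: α=1, u≡9; β=1, v≡7 (mod 17); (9|17)=+1, (7|17)=-1; sign (−1)^0·+1^1·-1^1 = -1.
(a,b)_37: α=2, u≡24; β=1, v≡11 (mod 37); (24|37)=-1, (11|37)=+1; sign (−1)^0·-1^1·+1^2 = -1.
(a,b)_29: α=3, u≡3; β=2, v≡6 (mod 29); (3|29)=-1, (6|29)=+1; sign (−1)^0·-1^2·+1^3 = +1.
(a,b)_∞: sgn(81345)=+, sgn(726495)=+, so +1.
(a,b)_11: α=1, u≡5; β=1, v≡1 (mod 11); (5|11)=+1, (1|11)=+1; sign (−1)^1·+1^1·+1^1 = -1.
(a,b)_3: α=5, u≡1; β=3, v≡2 (mod 3); (1|3)=+1, (2|3)=-1; sign (−1)^1·+1^3·-1^5 = +1.
(a,b)_7: α=2, u≡5; β=1, v≡6 (mod 7); (5|7)=-1, (6|7)=-1; sign (−1)^0·-1^1·-1^2 = -1.
(81345, 726495 / ℚ) ramifies at {7, 11, 17, 37}: a division algebra.

[7, 11, 17, 37]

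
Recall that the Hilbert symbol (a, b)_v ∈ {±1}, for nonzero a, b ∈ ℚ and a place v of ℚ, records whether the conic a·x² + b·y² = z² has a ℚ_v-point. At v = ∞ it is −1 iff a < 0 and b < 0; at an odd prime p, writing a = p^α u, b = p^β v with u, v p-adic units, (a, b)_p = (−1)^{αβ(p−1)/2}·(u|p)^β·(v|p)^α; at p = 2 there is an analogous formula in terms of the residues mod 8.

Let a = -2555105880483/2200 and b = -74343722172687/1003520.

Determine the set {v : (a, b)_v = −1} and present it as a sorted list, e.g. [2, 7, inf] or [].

(a, b) ≡ (-14674, -144115) mod (ℚ^×)²; places V = {2, 3, 5, 7, 11, 13, 19, 23, 29, 37, 41, ∞}.
(a,b)_5: α=-2, u≡4; β=-1, v≡2 (mod 5); (4|5)=+1, (2|5)=-1; sign (−1)^0·+1^-1·-1^-2 = +1.
(a,b)_37: α=0, u≡18; β=1, v≡21 (mod 37); (18|37)=-1, (21|37)=+1; sign (−1)^0·-1^1·+1^0 = -1.
(a,b)_29: α=1, u≡28; β=0, v≡19 (mod 29); (28|29)=+1, (19|29)=-1; sign (−1)^0·+1^0·-1^1 = -1.
(a,b)_13: α=2, u≡1; β=0, v≡3 (mod 13); (1|13)=+1, (3|13)=+1; sign (−1)^0·+1^0·+1^2 = +1.
(a,b)_19: α=0, u≡12; β=3, v≡2 (mod 19); (12|19)=-1, (2|19)=-1; sign (−1)^0·-1^3·-1^0 = -1.
(a,b)_11: α=-1, u≡10; β=2, v≡6 (mod 11); (10|11)=-1, (6|11)=-1; sign (−1)^0·-1^2·-1^-1 = -1.
(a,b)_2: α=-3, β=-12; u≡7, v≡5 (mod 8); ε(u)ε(v)=1·0, αω(v)=-3·1, βω(u)=-12·0; sum ≡ 1  ⇒  -1.
(a,b)_3: α=4, u≡2; β=10, v≡2 (mod 3); (2|3)=-1, (2|3)=-1; sign (−1)^0·-1^10·-1^4 = +1.
(a,b)_41: α=0, u≡25; β=1, v≡30 (mod 41); (25|41)=+1, (30|41)=-1; sign (−1)^0·+1^1·-1^0 = +1.
(a,b)_∞: sgn(-14674)=−, sgn(-144115)=−, so -1.
(a,b)_23: α=5, u≡3; β=0, v≡8 (mod 23); (3|23)=+1, (8|23)=+1; sign (−1)^0·+1^0·+1^5 = +1.
(a,b)_7: α=0, u≡6; β=-2, v≡1 (mod 7); (6|7)=-1, (1|7)=+1; sign (−1)^0·-1^-2·+1^0 = +1.
(-14674, -144115 / ℚ) ramifies at {2, 11, 19, 29, 37, ∞}: a division algebra.

[2, 11, 19, 29, 37, inf]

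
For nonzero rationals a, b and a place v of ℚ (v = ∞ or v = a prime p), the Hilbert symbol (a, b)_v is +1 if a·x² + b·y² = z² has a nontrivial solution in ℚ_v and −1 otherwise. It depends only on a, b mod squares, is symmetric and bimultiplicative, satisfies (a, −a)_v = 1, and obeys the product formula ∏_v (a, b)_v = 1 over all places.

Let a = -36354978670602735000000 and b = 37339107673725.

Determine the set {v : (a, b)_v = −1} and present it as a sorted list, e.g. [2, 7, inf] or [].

(a, b) ≡ (-49335, 29) mod (ℚ^×)²; places V = {2, 3, 5, 11, 13, 23, 29, ∞}.
(a,b)_3: α=5, u≡1; β=2, v≡2 (mod 3); (1|3)=+1, (2|3)=-1; sign (−1)^0·+1^2·-1^5 = -1.
(a,b)_∞: sgn(-49335)=−, sgn(29)=+, so +1.
(a,b)_23: α=3, u≡15; β=4, v≡9 (mod 23); (15|23)=-1, (9|23)=+1; sign (−1)^0·-1^4·+1^3 = +1.
(a,b)_11: α=3, u≡9; β=2, v≡8 (mod 11); (9|11)=+1, (8|11)=-1; sign (−1)^0·+1^2·-1^3 = -1.
(a,b)_5: α=7, u≡2; β=2, v≡4 (mod 5); (2|5)=-1, (4|5)=+1; sign (−1)^0·-1^2·+1^7 = +1.
(a,b)_13: α=3, u≡10; β=2, v≡1 (mod 13); (10|13)=+1, (1|13)=+1; sign (−1)^0·+1^2·+1^3 = +1.
(a,b)_2: α=6, β=0; u≡1, v≡5 (mod 8); ε(u)ε(v)=0·0, αω(v)=6·1, βω(u)=0·0; sum ≡ 0  ⇒  +1.
(a,b)_29: α=2, u≡20; β=1, v≡20 (mod 29); (20|29)=+1, (20|29)=+1; sign (−1)^0·+1^1·+1^2 = +1.
(-49335, 29 / ℚ) ramifies at {3, 11}: a division algebra.

[3, 11]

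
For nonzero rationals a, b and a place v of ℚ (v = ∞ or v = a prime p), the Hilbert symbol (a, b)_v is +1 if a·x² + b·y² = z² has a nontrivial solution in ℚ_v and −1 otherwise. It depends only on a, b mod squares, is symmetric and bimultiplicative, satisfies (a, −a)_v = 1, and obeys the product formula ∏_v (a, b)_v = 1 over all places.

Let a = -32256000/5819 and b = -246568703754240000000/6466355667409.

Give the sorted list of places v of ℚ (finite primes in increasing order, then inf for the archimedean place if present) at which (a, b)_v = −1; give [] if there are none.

[7, inf]

(a, b) ≡ (-385, -35) mod (ℚ^×)²; places V = {2, 3, 5, 7, 11, 19, 23, ∞}.
(a,b)_5: α=3, u≡3; β=7, v≡2 (mod 5); (3|5)=-1, (2|5)=-1; sign (−1)^0·-1^7·-1^3 = +1.
(a,b)_11: α=-1, u≡4; β=-2, v≡5 (mod 11); (4|11)=+1, (5|11)=+1; sign (−1)^0·+1^-2·+1^-1 = +1.
(a,b)_2: α=12, β=36; u≡7, v≡5 (mod 8); ε(u)ε(v)=1·0, αω(v)=12·1, βω(u)=36·0; sum ≡ 0  ⇒  +1.
(a,b)_19: α=0, u≡3; β=-2, v≡12 (mod 19); (3|19)=-1, (12|19)=-1; sign (−1)^0·-1^-2·-1^0 = +1.
(a,b)_23: α=-2, u≡13; β=-6, v≡21 (mod 23); (13|23)=+1, (21|23)=-1; sign (−1)^0·+1^-6·-1^-2 = +1.
(a,b)_∞: sgn(-385)=−, sgn(-35)=−, so -1.
(a,b)_3: α=2, u≡2; β=8, v≡1 (mod 3); (2|3)=-1, (1|3)=+1; sign (−1)^0·-1^8·+1^2 = +1.
(a,b)_7: α=1, u≡1; β=1, v≡4 (mod 7); (1|7)=+1, (4|7)=+1; sign (−1)^1·+1^1·+1^1 = -1.
(-385, -35 / ℚ) ramifies at {7, ∞}: a division algebra.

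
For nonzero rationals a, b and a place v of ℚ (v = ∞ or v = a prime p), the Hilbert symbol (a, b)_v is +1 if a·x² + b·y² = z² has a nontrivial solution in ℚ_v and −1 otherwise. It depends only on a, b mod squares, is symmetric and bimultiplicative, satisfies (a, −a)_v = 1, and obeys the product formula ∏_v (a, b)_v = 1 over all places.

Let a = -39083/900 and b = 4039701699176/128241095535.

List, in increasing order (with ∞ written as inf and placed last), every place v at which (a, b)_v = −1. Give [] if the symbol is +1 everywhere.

[2, 5, 13, 19]

(a, b) ≡ (-323, 390) mod (ℚ^×)²; places V = {2, 3, 5, 7, 11, 13, 17, 19, 23, 37, 41, ∞}.
(a,b)_5: α=-2, u≡2; β=-1, v≡3 (mod 5); (2|5)=-1, (3|5)=-1; sign (−1)^0·-1^-1·-1^-2 = -1.
(a,b)_13: α=0, u≡7; β=1, v≡4 (mod 13); (7|13)=-1, (4|13)=+1; sign (−1)^0·-1^1·+1^0 = -1.
(a,b)_2: α=-2, β=3; u≡5, v≡3 (mod 8); ε(u)ε(v)=0·1, αω(v)=-2·1, βω(u)=3·1; sum ≡ 1  ⇒  -1.
(a,b)_17: α=1, u≡4; β=-2, v≡15 (mod 17); (4|17)=+1, (15|17)=+1; sign (−1)^0·+1^-2·+1^1 = +1.
(a,b)_37: α=0, u≡33; β=-2, v≡17 (mod 37); (33|37)=+1, (17|37)=-1; sign (−1)^0·+1^-2·-1^0 = +1.
(a,b)_3: α=-2, u≡1; β=-3, v≡1 (mod 3); (1|3)=+1, (1|3)=+1; sign (−1)^0·+1^-3·+1^-2 = +1.
(a,b)_41: α=0, u≡5; β=2, v≡4 (mod 41); (5|41)=+1, (4|41)=+1; sign (−1)^0·+1^2·+1^0 = +1.
(a,b)_∞: sgn(-323)=−, sgn(390)=+, so +1.
(a,b)_19: α=1, u≡2; β=2, v≡10 (mod 19); (2|19)=-1, (10|19)=-1; sign (−1)^0·-1^2·-1^1 = -1.
(a,b)_7: α=0, u≡3; β=-4, v≡5 (mod 7); (3|7)=-1, (5|7)=-1; sign (−1)^0·-1^-4·-1^0 = +1.
(a,b)_23: α=0, u≡21; β=2, v≡14 (mod 23); (21|23)=-1, (14|23)=-1; sign (−1)^0·-1^2·-1^0 = +1.
(a,b)_11: α=2, u≡2; β=2, v≡3 (mod 11); (2|11)=-1, (3|11)=+1; sign (−1)^0·-1^2·+1^2 = +1.
Ram(-323, 390) = {2, 5, 13, 19}; no ℚ_2-point on the conic.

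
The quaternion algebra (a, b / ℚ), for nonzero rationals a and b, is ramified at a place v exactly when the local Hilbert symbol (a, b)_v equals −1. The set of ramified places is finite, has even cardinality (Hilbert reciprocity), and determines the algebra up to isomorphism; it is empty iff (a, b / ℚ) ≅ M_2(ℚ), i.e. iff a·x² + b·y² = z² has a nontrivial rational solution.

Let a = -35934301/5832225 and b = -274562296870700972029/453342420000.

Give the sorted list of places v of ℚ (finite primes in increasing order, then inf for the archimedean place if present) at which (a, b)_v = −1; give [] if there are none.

Mod squares: a ≡ -589, b ≡ -1178. Check v ∈ {∞, 2, 3, 5, 7, 13, 19, 23, 31}.
v=∞: -589 < 0 and -1178 < 0  ⇒  (a,b)_∞ = -1.
v=23: a=23^-2·(≡6), b=23^-4·(≡9) mod 23; (6|23)=+1, (9|23)=+1; (−1)^{-2·-4·11}·(+1)^-4·(+1)^-2 = +1.
v=3: a=3^-2·(≡2), b=3^-4·(≡1) mod 3; (2|3)=-1, (1|3)=+1; (−1)^{-2·-4·1}·(-1)^-4·(+1)^-2 = +1.
v=13: a=13^2·(≡10), b=13^4·(≡6) mod 13; (10|13)=+1, (6|13)=-1; (−1)^{2·4·6}·(+1)^4·(-1)^2 = +1.
v=2: v_2(a)=0, v_2(b)=-5; units ≡ 3, 3 (mod 8); ε·ε+αω+βω = 1·1+0·1+-5·1 ≡ 0  ⇒  (a,b)_2 = +1.
v=31: a=31^1·(≡22), b=31^3·(≡11) mod 31; (22|31)=-1, (11|31)=-1; (−1)^{1·3·15}·(-1)^3·(-1)^1 = -1.
v=7: a=7^-2·(≡6), b=7^0·(≡6) mod 7; (6|7)=-1, (6|7)=-1; (−1)^{-2·0·3}·(-1)^0·(-1)^-2 = +1.
v=19: a=19^3·(≡6), b=19^9·(≡10) mod 19; (6|19)=+1, (10|19)=-1; (−1)^{3·9·9}·(+1)^9·(-1)^3 = +1.
v=5: a=5^-2·(≡1), b=5^-4·(≡3) mod 5; (1|5)=+1, (3|5)=-1; (−1)^{-2·-4·2}·(+1)^-4·(-1)^-2 = +1.
Ram(-589, -1178) = {31, ∞}; no ℚ_31-point on the conic.

[31, inf]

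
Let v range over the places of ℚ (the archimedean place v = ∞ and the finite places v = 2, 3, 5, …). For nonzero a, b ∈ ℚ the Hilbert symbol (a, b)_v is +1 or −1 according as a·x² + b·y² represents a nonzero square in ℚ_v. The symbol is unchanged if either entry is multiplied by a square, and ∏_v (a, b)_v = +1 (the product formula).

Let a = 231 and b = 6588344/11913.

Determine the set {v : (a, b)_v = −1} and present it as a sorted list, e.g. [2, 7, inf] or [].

[2, 7]

(a, b) ≡ (231, 462) mod (ℚ^×)²; places V = {2, 3, 7, 11, 19, ∞}.
(a,b)_11: α=1, u≡10; β=-1, v≡3 (mod 11); (10|11)=-1, (3|11)=+1; sign (−1)^1·-1^-1·+1^1 = +1.
(a,b)_3: α=1, u≡2; β=-1, v≡1 (mod 3); (2|3)=-1, (1|3)=+1; sign (−1)^1·-1^-1·+1^1 = +1.
(a,b)_7: α=1, u≡5; β=7, v≡6 (mod 7); (5|7)=-1, (6|7)=-1; sign (−1)^1·-1^7·-1^1 = -1.
(a,b)_2: α=0, β=3; u≡7, v≡7 (mod 8); ε(u)ε(v)=1·1, αω(v)=0·0, βω(u)=3·0; sum ≡ 1  ⇒  -1.
(a,b)_19: α=0, u≡3; β=-2, v≡4 (mod 19); (3|19)=-1, (4|19)=+1; sign (−1)^0·-1^-2·+1^0 = +1.
(a,b)_∞: sgn(231)=+, sgn(462)=+, so +1.
|Ram(231, 462)| = 2, even; anisotropic at {2, 7}.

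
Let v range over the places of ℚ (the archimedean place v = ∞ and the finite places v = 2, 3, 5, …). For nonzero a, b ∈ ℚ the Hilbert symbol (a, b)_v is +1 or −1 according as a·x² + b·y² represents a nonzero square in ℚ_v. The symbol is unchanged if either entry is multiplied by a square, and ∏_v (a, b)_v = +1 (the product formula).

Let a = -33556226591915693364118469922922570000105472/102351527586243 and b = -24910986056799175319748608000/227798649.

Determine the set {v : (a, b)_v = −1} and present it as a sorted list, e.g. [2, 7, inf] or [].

(a, b) ≡ (-1451769, -2255) mod (ℚ^×)²; places V = {2, 3, 5, 7, 11, 13, 17, 29, 31, 37, 41, 43, ∞}.
(a,b)_7: α=4, u≡5; β=2, v≡6 (mod 7); (5|7)=-1, (6|7)=-1; sign (−1)^0·-1^2·-1^4 = +1.
(a,b)_43: α=-4, u≡31; β=-2, v≡16 (mod 43); (31|43)=+1, (16|43)=+1; sign (−1)^0·+1^-2·+1^-4 = +1.
(a,b)_17: α=2, u≡11; β=2, v≡3 (mod 17); (11|17)=-1, (3|17)=-1; sign (−1)^0·-1^2·-1^2 = +1.
(a,b)_31: α=4, u≡30; β=2, v≡20 (mod 31); (30|31)=-1, (20|31)=+1; sign (−1)^0·-1^2·+1^4 = +1.
(a,b)_∞: sgn(-1451769)=−, sgn(-2255)=−, so -1.
(a,b)_11: α=3, u≡10; β=1, v≡4 (mod 11); (10|11)=-1, (4|11)=+1; sign (−1)^1·-1^1·+1^3 = +1.
(a,b)_37: α=3, u≡18; β=2, v≡18 (mod 37); (18|37)=-1, (18|37)=-1; sign (−1)^0·-1^2·-1^3 = -1.
(a,b)_29: α=3, u≡9; β=2, v≡23 (mod 29); (9|29)=+1, (23|29)=+1; sign (−1)^0·+1^2·+1^3 = +1.
(a,b)_3: α=-11, u≡1; β=-6, v≡1 (mod 3); (1|3)=+1, (1|3)=+1; sign (−1)^0·+1^-6·+1^-11 = +1.
(a,b)_13: α=-2, u≡8; β=-2, v≡5 (mod 13); (8|13)=-1, (5|13)=-1; sign (−1)^0·-1^-2·-1^-2 = +1.
(a,b)_2: α=38, β=24; u≡7, v≡1 (mod 8); ε(u)ε(v)=1·0, αω(v)=38·0, βω(u)=24·0; sum ≡ 0  ⇒  +1.
(a,b)_41: α=5, u≡26; β=3, v≡12 (mod 41); (26|41)=-1, (12|41)=-1; sign (−1)^0·-1^3·-1^5 = +1.
(a,b)_5: α=0, u≡1; β=3, v≡4 (mod 5); (1|5)=+1, (4|5)=+1; sign (−1)^0·+1^3·+1^0 = +1.
Ram(-1451769, -2255) = {37, ∞}; no ℚ_37-point on the conic.

[37, inf]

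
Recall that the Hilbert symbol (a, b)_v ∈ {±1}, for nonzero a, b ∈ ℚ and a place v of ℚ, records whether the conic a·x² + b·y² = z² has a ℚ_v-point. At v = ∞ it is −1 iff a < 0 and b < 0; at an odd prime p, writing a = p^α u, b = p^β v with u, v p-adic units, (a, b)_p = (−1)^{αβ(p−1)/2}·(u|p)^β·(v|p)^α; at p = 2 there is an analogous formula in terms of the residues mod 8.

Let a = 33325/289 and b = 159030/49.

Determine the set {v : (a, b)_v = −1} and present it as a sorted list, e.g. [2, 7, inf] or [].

[2, 5, 19, 31]

Mod squares: a ≡ 1333, b ≡ 17670. Check v ∈ {∞, 2, 3, 5, 7, 17, 19, 31, 43}.
v=31: a=31^1·(≡30), b=31^1·(≡6) mod 31; (30|31)=-1, (6|31)=-1; (−1)^{1·1·15}·(-1)^1·(-1)^1 = -1.
v=2: v_2(a)=0, v_2(b)=1; units ≡ 5, 3 (mod 8); ε·ε+αω+βω = 0·1+0·1+1·1 ≡ 1  ⇒  (a,b)_2 = -1.
v=∞: 1333 > 0 and 17670 > 0  ⇒  (a,b)_∞ = +1.
v=5: a=5^2·(≡2), b=5^1·(≡4) mod 5; (2|5)=-1, (4|5)=+1; (−1)^{2·1·2}·(-1)^1·(+1)^2 = -1.
v=43: a=43^1·(≡25), b=43^0·(≡17) mod 43; (25|43)=+1, (17|43)=+1; (−1)^{1·0·21}·(+1)^0·(+1)^1 = +1.
v=19: a=19^0·(≡14), b=19^1·(≡13) mod 19; (14|19)=-1, (13|19)=-1; (−1)^{0·1·9}·(-1)^1·(-1)^0 = -1.
v=7: a=7^0·(≡6), b=7^-2·(≡4) mod 7; (6|7)=-1, (4|7)=+1; (−1)^{0·-2·3}·(-1)^-2·(+1)^0 = +1.
v=17: a=17^-2·(≡5), b=17^0·(≡11) mod 17; (5|17)=-1, (11|17)=-1; (−1)^{-2·0·8}·(-1)^0·(-1)^-2 = +1.
v=3: a=3^0·(≡1), b=3^3·(≡1) mod 3; (1|3)=+1, (1|3)=+1; (−1)^{0·3·1}·(+1)^3·(+1)^0 = +1.
|Ram(1333, 17670)| = 4, even; anisotropic at {2, 5, 19, 31}.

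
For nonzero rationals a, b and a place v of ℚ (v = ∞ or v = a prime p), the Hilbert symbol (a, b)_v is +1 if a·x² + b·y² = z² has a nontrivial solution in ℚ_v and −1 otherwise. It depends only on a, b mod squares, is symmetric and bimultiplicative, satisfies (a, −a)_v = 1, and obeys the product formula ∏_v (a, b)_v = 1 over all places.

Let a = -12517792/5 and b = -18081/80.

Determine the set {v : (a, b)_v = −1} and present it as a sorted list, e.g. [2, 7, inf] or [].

Mod squares: a ≡ -3911810, b ≡ -205. Check v ∈ {∞, 2, 3, 5, 7, 29, 41, 47}.
v=41: a=41^1·(≡3), b=41^1·(≡36) mod 41; (3|41)=-1, (36|41)=+1; (−1)^{1·1·20}·(-1)^1·(+1)^1 = -1.
v=∞: -3911810 < 0 and -205 < 0  ⇒  (a,b)_∞ = -1.
v=47: a=47^1·(≡12), b=47^0·(≡46) mod 47; (12|47)=+1, (46|47)=-1; (−1)^{1·0·23}·(+1)^0·(-1)^1 = -1.
v=2: v_2(a)=5, v_2(b)=-4; units ≡ 7, 3 (mod 8); ε·ε+αω+βω = 1·1+5·1+-4·0 ≡ 0  ⇒  (a,b)_2 = +1.
v=5: a=5^-1·(≡3), b=5^-1·(≡4) mod 5; (3|5)=-1, (4|5)=+1; (−1)^{-1·-1·2}·(-1)^-1·(+1)^-1 = -1.
v=29: a=29^1·(≡15), b=29^0·(≡2) mod 29; (15|29)=-1, (2|29)=-1; (−1)^{1·0·14}·(-1)^0·(-1)^1 = -1.
v=7: a=7^1·(≡4), b=7^2·(≡3) mod 7; (4|7)=+1, (3|7)=-1; (−1)^{1·2·3}·(+1)^2·(-1)^1 = -1.
v=3: a=3^0·(≡1), b=3^2·(≡2) mod 3; (1|3)=+1, (2|3)=-1; (−1)^{0·2·1}·(+1)^2·(-1)^0 = +1.
|Ram(-3911810, -205)| = 6, even; anisotropic at {5, 7, 29, 41, 47, ∞}.

[5, 7, 29, 41, 47, inf]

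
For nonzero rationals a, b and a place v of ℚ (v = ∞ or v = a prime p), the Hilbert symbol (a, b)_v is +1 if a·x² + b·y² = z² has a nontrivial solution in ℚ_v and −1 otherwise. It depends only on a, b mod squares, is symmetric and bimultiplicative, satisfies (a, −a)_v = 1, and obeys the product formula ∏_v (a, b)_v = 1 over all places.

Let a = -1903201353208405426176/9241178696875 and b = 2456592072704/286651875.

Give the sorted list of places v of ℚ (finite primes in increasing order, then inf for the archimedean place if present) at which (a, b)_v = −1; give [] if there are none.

Mod squares: a ≡ -26565, b ≡ 627. Check v ∈ {∞, 2, 3, 5, 7, 11, 13, 17, 19, 23, 29}.
v=7: a=7^1·(≡6), b=7^2·(≡2) mod 7; (6|7)=-1, (2|7)=+1; (−1)^{1·2·3}·(-1)^2·(+1)^1 = +1.
v=5: a=5^-5·(≡3), b=5^-4·(≡3) mod 5; (3|5)=-1, (3|5)=-1; (−1)^{-5·-4·2}·(-1)^-4·(-1)^-5 = -1.
v=13: a=13^2·(≡2), b=13^0·(≡1) mod 13; (2|13)=-1, (1|13)=+1; (−1)^{2·0·6}·(-1)^0·(+1)^2 = +1.
v=11: a=11^7·(≡9), b=11^5·(≡6) mod 11; (9|11)=+1, (6|11)=-1; (−1)^{7·5·5}·(+1)^5·(-1)^7 = +1.
v=23: a=23^-3·(≡18), b=23^-2·(≡4) mod 23; (18|23)=+1, (4|23)=+1; (−1)^{-3·-2·11}·(+1)^-2·(+1)^-3 = +1.
v=2: v_2(a)=22, v_2(b)=14; units ≡ 3, 3 (mod 8); ε·ε+αω+βω = 1·1+22·1+14·1 ≡ 1  ⇒  (a,b)_2 = -1.
v=∞: -26565 < 0 and 627 > 0  ⇒  (a,b)_∞ = +1.
v=19: a=19^0·(≡1), b=19^1·(≡8) mod 19; (1|19)=+1, (8|19)=-1; (−1)^{0·1·9}·(+1)^1·(-1)^0 = +1.
v=29: a=29^-2·(≡24), b=29^0·(≡11) mod 29; (24|29)=+1, (11|29)=-1; (−1)^{-2·0·14}·(+1)^0·(-1)^-2 = +1.
v=17: a=17^-2·(≡14), b=17^-2·(≡16) mod 17; (14|17)=-1, (16|17)=+1; (−1)^{-2·-2·8}·(-1)^-2·(+1)^-2 = +1.
v=3: a=3^9·(≡1), b=3^-1·(≡2) mod 3; (1|3)=+1, (2|3)=-1; (−1)^{9·-1·1}·(+1)^-1·(-1)^9 = +1.
(-26565, 627 / ℚ) ramifies at {2, 5}: a division algebra.

[2, 5]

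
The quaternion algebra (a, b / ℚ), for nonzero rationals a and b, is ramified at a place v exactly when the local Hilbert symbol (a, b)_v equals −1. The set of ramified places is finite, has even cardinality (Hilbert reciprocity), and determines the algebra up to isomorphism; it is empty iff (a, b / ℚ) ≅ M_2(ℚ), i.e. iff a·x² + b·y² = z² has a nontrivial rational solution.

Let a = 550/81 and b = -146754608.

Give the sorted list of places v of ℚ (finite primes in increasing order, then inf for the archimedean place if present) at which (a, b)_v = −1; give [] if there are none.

[2, 17]

(a, b) ≡ (22, -1547) mod (ℚ^×)²; places V = {2, 3, 5, 7, 11, 13, 17, ∞}.
(a,b)_5: α=2, u≡2; β=0, v≡2 (mod 5); (2|5)=-1, (2|5)=-1; sign (−1)^0·-1^0·-1^2 = +1.
(a,b)_3: α=-4, u≡1; β=0, v≡1 (mod 3); (1|3)=+1, (1|3)=+1; sign (−1)^0·+1^0·+1^-4 = +1.
(a,b)_∞: sgn(22)=+, sgn(-1547)=−, so +1.
(a,b)_11: α=1, u≡7; β=2, v≡1 (mod 11); (7|11)=-1, (1|11)=+1; sign (−1)^0·-1^2·+1^1 = +1.
(a,b)_17: α=0, u≡7; β=1, v≡10 (mod 17); (7|17)=-1, (10|17)=-1; sign (−1)^0·-1^1·-1^0 = -1.
(a,b)_13: α=0, u≡10; β=1, v≡7 (mod 13); (10|13)=+1, (7|13)=-1; sign (−1)^0·+1^1·-1^0 = +1.
(a,b)_7: α=0, u≡1; β=3, v≡5 (mod 7); (1|7)=+1, (5|7)=-1; sign (−1)^0·+1^3·-1^0 = +1.
(a,b)_2: α=1, β=4; u≡3, v≡5 (mod 8); ε(u)ε(v)=1·0, αω(v)=1·1, βω(u)=4·1; sum ≡ 1  ⇒  -1.
Ram(22, -1547) = {2, 17}; no ℚ_2-point on the conic.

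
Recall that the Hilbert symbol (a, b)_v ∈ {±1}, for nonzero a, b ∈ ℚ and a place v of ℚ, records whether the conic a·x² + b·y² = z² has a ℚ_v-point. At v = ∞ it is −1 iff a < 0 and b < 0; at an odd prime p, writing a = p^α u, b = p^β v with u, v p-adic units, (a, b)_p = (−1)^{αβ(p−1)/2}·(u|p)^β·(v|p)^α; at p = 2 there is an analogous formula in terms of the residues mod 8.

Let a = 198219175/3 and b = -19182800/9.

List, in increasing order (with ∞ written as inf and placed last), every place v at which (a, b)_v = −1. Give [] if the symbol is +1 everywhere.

[13, 17, 23, 37]

Mod squares: a ≡ 196581, b ≡ -47957. Check v ∈ {∞, 2, 3, 5, 7, 11, 13, 17, 23, 31, 37}.
v=17: a=17^0·(≡14), b=17^1·(≡1) mod 17; (14|17)=-1, (1|17)=+1; (−1)^{0·1·8}·(-1)^1·(+1)^0 = -1.
v=∞: 196581 > 0 and -47957 < 0  ⇒  (a,b)_∞ = +1.
v=31: a=31^0·(≡20), b=31^1·(≡30) mod 31; (20|31)=+1, (30|31)=-1; (−1)^{0·1·15}·(+1)^1·(-1)^0 = +1.
v=2: v_2(a)=0, v_2(b)=4; units ≡ 5, 3 (mod 8); ε·ε+αω+βω = 0·1+0·1+4·1 ≡ 0  ⇒  (a,b)_2 = +1.
v=13: a=13^0·(≡8), b=13^1·(≡12) mod 13; (8|13)=-1, (12|13)=+1; (−1)^{0·1·6}·(-1)^1·(+1)^0 = -1.
v=5: a=5^2·(≡4), b=5^2·(≡2) mod 5; (4|5)=+1, (2|5)=-1; (−1)^{2·2·2}·(+1)^2·(-1)^2 = +1.
v=37: a=37^1·(≡15), b=37^0·(≡8) mod 37; (15|37)=-1, (8|37)=-1; (−1)^{1·0·18}·(-1)^0·(-1)^1 = -1.
v=7: a=7^1·(≡3), b=7^1·(≡1) mod 7; (3|7)=-1, (1|7)=+1; (−1)^{1·1·3}·(-1)^1·(+1)^1 = +1.
v=3: a=3^-1·(≡1), b=3^-2·(≡1) mod 3; (1|3)=+1, (1|3)=+1; (−1)^{-1·-2·1}·(+1)^-2·(+1)^-1 = +1.
v=23: a=23^1·(≡11), b=23^0·(≡21) mod 23; (11|23)=-1, (21|23)=-1; (−1)^{1·0·11}·(-1)^0·(-1)^1 = -1.
v=11: a=11^3·(≡6), b=11^0·(≡5) mod 11; (6|11)=-1, (5|11)=+1; (−1)^{3·0·5}·(-1)^0·(+1)^3 = +1.
Ram(196581, -47957) = {13, 17, 23, 37}; no ℚ_13-point on the conic.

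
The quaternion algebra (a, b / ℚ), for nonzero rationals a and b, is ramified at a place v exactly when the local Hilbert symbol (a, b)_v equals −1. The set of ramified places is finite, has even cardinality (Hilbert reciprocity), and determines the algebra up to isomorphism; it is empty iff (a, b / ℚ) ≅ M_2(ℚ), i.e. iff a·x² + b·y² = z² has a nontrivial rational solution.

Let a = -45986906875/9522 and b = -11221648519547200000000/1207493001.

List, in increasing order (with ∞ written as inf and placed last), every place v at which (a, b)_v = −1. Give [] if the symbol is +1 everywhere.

[2, 7, 37, inf]

Mod squares: a ≡ -518, b ≡ -37. Check v ∈ {∞, 2, 3, 5, 7, 11, 13, 23, 37, 41}.
v=41: a=41^2·(≡17), b=41^4·(≡16) mod 41; (17|41)=-1, (16|41)=+1; (−1)^{2·4·20}·(-1)^4·(+1)^2 = +1.
v=5: a=5^4·(≡2), b=5^8·(≡3) mod 5; (2|5)=-1, (3|5)=-1; (−1)^{4·8·2}·(-1)^8·(-1)^4 = +1.
v=7: a=7^1·(≡5), b=7^2·(≡3) mod 7; (5|7)=-1, (3|7)=-1; (−1)^{1·2·3}·(-1)^2·(-1)^1 = -1.
v=3: a=3^-2·(≡1), b=3^-10·(≡2) mod 3; (1|3)=+1, (2|3)=-1; (−1)^{-2·-10·1}·(+1)^-10·(-1)^-2 = +1.
v=37: a=37^1·(≡15), b=37^3·(≡9) mod 37; (15|37)=-1, (9|37)=+1; (−1)^{1·3·18}·(-1)^3·(+1)^1 = -1.
v=∞: -518 < 0 and -37 < 0  ⇒  (a,b)_∞ = -1.
v=13: a=13^2·(≡5), b=13^-2·(≡7) mod 13; (5|13)=-1, (7|13)=-1; (−1)^{2·-2·6}·(-1)^-2·(-1)^2 = +1.
v=11: a=11^0·(≡2), b=11^-2·(≡6) mod 11; (2|11)=-1, (6|11)=-1; (−1)^{0·-2·5}·(-1)^-2·(-1)^0 = +1.
v=2: v_2(a)=-1, v_2(b)=12; units ≡ 5, 3 (mod 8); ε·ε+αω+βω = 0·1+-1·1+12·1 ≡ 1  ⇒  (a,b)_2 = -1.
v=23: a=23^-2·(≡17), b=23^0·(≡16) mod 23; (17|23)=-1, (16|23)=+1; (−1)^{-2·0·11}·(-1)^0·(+1)^-2 = +1.
|Ram(-518, -37)| = 4, even; anisotropic at {2, 7, 37, ∞}.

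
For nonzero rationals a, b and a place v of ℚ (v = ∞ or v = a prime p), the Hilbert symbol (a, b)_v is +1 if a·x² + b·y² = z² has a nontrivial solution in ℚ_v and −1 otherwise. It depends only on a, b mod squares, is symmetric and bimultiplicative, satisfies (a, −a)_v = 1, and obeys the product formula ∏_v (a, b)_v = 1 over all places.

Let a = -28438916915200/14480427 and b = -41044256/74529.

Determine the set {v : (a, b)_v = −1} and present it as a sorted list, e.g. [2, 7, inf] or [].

(a, b) ≡ (-66, -7106) mod (ℚ^×)²; places V = {2, 3, 5, 7, 11, 13, 17, 19, ∞}.
(a,b)_11: α=3, u≡9; β=1, v≡9 (mod 11); (9|11)=+1, (9|11)=+1; sign (−1)^1·+1^1·+1^3 = -1.
(a,b)_13: α=-6, u≡9; β=-2, v≡6 (mod 13); (9|13)=+1, (6|13)=-1; sign (−1)^0·+1^-2·-1^-6 = +1.
(a,b)_3: α=-1, u≡2; β=-2, v≡1 (mod 3); (2|3)=-1, (1|3)=+1; sign (−1)^0·-1^-2·+1^-1 = +1.
(a,b)_∞: sgn(-66)=−, sgn(-7106)=−, so -1.
(a,b)_2: α=13, β=5; u≡7, v≡7 (mod 8); ε(u)ε(v)=1·1, αω(v)=13·0, βω(u)=5·0; sum ≡ 1  ⇒  -1.
(a,b)_5: α=2, u≡1; β=0, v≡1 (mod 5); (1|5)=+1, (1|5)=+1; sign (−1)^0·+1^0·+1^2 = +1.
(a,b)_17: α=2, u≡1; β=1, v≡6 (mod 17); (1|17)=+1, (6|17)=-1; sign (−1)^0·+1^1·-1^2 = +1.
(a,b)_19: α=2, u≡3; β=3, v≡7 (mod 19); (3|19)=-1, (7|19)=+1; sign (−1)^0·-1^3·+1^2 = -1.
(a,b)_7: α=0, u≡2; β=-2, v≡3 (mod 7); (2|7)=+1, (3|7)=-1; sign (−1)^0·+1^-2·-1^0 = +1.
(-66, -7106 / ℚ) ramifies at {2, 11, 19, ∞}: a division algebra.

[2, 11, 19, inf]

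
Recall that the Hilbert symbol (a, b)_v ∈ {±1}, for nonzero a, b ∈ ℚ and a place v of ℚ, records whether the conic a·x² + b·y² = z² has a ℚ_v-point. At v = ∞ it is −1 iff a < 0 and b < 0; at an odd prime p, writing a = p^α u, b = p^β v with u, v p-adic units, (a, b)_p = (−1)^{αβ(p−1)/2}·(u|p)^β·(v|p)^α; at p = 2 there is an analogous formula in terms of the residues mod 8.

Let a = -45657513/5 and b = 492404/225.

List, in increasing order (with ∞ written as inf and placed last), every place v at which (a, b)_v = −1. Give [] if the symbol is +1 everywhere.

(a, b) ≡ (-2818365, 341) mod (ℚ^×)²; places V = {2, 3, 5, 11, 19, 29, 31, ∞}.
(a,b)_31: α=1, u≡16; β=1, v≡17 (mod 31); (16|31)=+1, (17|31)=-1; sign (−1)^1·+1^1·-1^1 = +1.
(a,b)_11: α=1, u≡7; β=1, v≡1 (mod 11); (7|11)=-1, (1|11)=+1; sign (−1)^1·-1^1·+1^1 = +1.
(a,b)_5: α=-1, u≡2; β=-2, v≡1 (mod 5); (2|5)=-1, (1|5)=+1; sign (−1)^0·-1^-2·+1^-1 = +1.
(a,b)_3: α=5, u≡1; β=-2, v≡2 (mod 3); (1|3)=+1, (2|3)=-1; sign (−1)^0·+1^-2·-1^5 = -1.
(a,b)_∞: sgn(-2818365)=−, sgn(341)=+, so +1.
(a,b)_19: α=1, u≡11; β=2, v≡14 (mod 19); (11|19)=+1, (14|19)=-1; sign (−1)^0·+1^2·-1^1 = -1.
(a,b)_2: α=0, β=2; u≡3, v≡5 (mod 8); ε(u)ε(v)=1·0, αω(v)=0·1, βω(u)=2·1; sum ≡ 0  ⇒  +1.
(a,b)_29: α=1, u≡20; β=0, v≡23 (mod 29); (20|29)=+1, (23|29)=+1; sign (−1)^0·+1^0·+1^1 = +1.
Ram(-2818365, 341) = {3, 19}; no ℚ_3-point on the conic.

[3, 19]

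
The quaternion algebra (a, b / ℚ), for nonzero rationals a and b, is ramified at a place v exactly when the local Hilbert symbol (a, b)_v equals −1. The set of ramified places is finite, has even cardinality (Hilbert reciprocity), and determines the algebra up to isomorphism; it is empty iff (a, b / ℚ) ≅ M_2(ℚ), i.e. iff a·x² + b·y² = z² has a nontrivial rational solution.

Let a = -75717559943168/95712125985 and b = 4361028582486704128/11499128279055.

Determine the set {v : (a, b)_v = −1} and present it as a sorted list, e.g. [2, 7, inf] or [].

[5, 7, 17, 23]

(a, b) ≡ (-520030, 30590) mod (ℚ^×)²; places V = {2, 3, 5, 7, 11, 13, 17, 19, 23, 29, 31, 43, ∞}.
(a,b)_43: α=-2, u≡5; β=-2, v≡35 (mod 43); (5|43)=-1, (35|43)=+1; sign (−1)^0·-1^-2·+1^-2 = +1.
(a,b)_5: α=-1, u≡1; β=-1, v≡3 (mod 5); (1|5)=+1, (3|5)=-1; sign (−1)^0·+1^-1·-1^-1 = -1.
(a,b)_7: α=-1, u≡1; β=1, v≡4 (mod 7); (1|7)=+1, (4|7)=+1; sign (−1)^1·+1^1·+1^-1 = -1.
(a,b)_11: α=2, u≡2; β=4, v≡7 (mod 11); (2|11)=-1, (7|11)=-1; sign (−1)^0·-1^4·-1^2 = +1.
(a,b)_17: α=3, u≡11; β=4, v≡5 (mod 17); (11|17)=-1, (5|17)=-1; sign (−1)^0·-1^4·-1^3 = -1.
(a,b)_3: α=-4, u≡2; β=-4, v≡2 (mod 3); (2|3)=-1, (2|3)=-1; sign (−1)^0·-1^-4·-1^-4 = +1.
(a,b)_∞: sgn(-520030)=−, sgn(30590)=+, so +1.
(a,b)_13: α=2, u≡1; β=2, v≡4 (mod 13); (1|13)=+1, (4|13)=+1; sign (−1)^0·+1^2·+1^2 = +1.
(a,b)_2: α=15, β=17; u≡1, v≡7 (mod 8); ε(u)ε(v)=0·1, αω(v)=15·0, βω(u)=17·0; sum ≡ 0  ⇒  +1.
(a,b)_19: α=-1, u≡9; β=-1, v≡3 (mod 19); (9|19)=+1, (3|19)=-1; sign (−1)^1·+1^-1·-1^-1 = +1.
(a,b)_31: α=-2, u≡17; β=-2, v≡13 (mod 31); (17|31)=-1, (13|31)=-1; sign (−1)^0·-1^-2·-1^-2 = +1.
(a,b)_29: α=0, u≡10; β=-2, v≡5 (mod 29); (10|29)=-1, (5|29)=+1; sign (−1)^0·-1^-2·+1^0 = +1.
(a,b)_23: α=1, u≡11; β=1, v≡17 (mod 23); (11|23)=-1, (17|23)=-1; sign (−1)^1·-1^1·-1^1 = -1.
(-520030, 30590 / ℚ) ramifies at {5, 7, 17, 23}: a division algebra.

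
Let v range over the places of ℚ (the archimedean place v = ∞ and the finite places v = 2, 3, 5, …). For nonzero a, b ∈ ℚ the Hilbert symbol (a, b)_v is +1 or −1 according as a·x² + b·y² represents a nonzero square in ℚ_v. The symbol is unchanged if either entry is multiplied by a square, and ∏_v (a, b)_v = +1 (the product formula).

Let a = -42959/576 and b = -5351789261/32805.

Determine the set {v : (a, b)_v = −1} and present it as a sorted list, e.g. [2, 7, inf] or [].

Mod squares: a ≡ -119, b ≡ -1105. Check v ∈ {∞, 2, 3, 5, 7, 13, 17, 19, 37}.
v=7: a=7^1·(≡1), b=7^2·(≡2) mod 7; (1|7)=+1, (2|7)=+1; (−1)^{1·2·3}·(+1)^2·(+1)^1 = +1.
v=3: a=3^-2·(≡1), b=3^-8·(≡2) mod 3; (1|3)=+1, (2|3)=-1; (−1)^{-2·-8·1}·(+1)^-8·(-1)^-2 = +1.
v=13: a=13^0·(≡8), b=13^1·(≡2) mod 13; (8|13)=-1, (2|13)=-1; (−1)^{0·1·6}·(-1)^1·(-1)^0 = -1.
v=19: a=19^2·(≡15), b=19^2·(≡7) mod 19; (15|19)=-1, (7|19)=+1; (−1)^{2·2·9}·(-1)^2·(+1)^2 = +1.
v=∞: -119 < 0 and -1105 < 0  ⇒  (a,b)_∞ = -1.
v=17: a=17^1·(≡14), b=17^1·(≡10) mod 17; (14|17)=-1, (10|17)=-1; (−1)^{1·1·8}·(-1)^1·(-1)^1 = +1.
v=37: a=37^0·(≡14), b=37^2·(≡13) mod 37; (14|37)=-1, (13|37)=-1; (−1)^{0·2·18}·(-1)^2·(-1)^0 = +1.
v=2: v_2(a)=-6, v_2(b)=0; units ≡ 1, 7 (mod 8); ε·ε+αω+βω = 0·1+-6·0+0·0 ≡ 0  ⇒  (a,b)_2 = +1.
v=5: a=5^0·(≡1), b=5^-1·(≡4) mod 5; (1|5)=+1, (4|5)=+1; (−1)^{0·-1·2}·(+1)^-1·(+1)^0 = +1.
(-119, -1105 / ℚ) ramifies at {13, ∞}: a division algebra.

[13, inf]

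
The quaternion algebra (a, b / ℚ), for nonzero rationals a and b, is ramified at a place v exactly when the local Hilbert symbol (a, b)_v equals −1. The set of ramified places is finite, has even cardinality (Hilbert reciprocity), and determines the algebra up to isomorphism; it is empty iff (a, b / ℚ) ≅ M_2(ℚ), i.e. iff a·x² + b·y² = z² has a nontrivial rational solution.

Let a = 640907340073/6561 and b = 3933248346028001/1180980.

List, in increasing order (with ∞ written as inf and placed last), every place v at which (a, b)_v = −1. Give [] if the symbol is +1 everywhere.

Mod squares: a ≡ 17017, b ≡ 5005. Check v ∈ {∞, 2, 3, 5, 7, 11, 13, 17, 19}.
v=5: a=5^0·(≡3), b=5^-1·(≡1) mod 5; (3|5)=-1, (1|5)=+1; (−1)^{0·-1·2}·(-1)^-1·(+1)^0 = -1.
v=17: a=17^3·(≡15), b=17^4·(≡6) mod 17; (15|17)=+1, (6|17)=-1; (−1)^{3·4·8}·(+1)^4·(-1)^3 = -1.
v=19: a=19^4·(≡8), b=19^6·(≡13) mod 19; (8|19)=-1, (13|19)=-1; (−1)^{4·6·9}·(-1)^6·(-1)^4 = +1.
v=2: v_2(a)=0, v_2(b)=-2; units ≡ 1, 5 (mod 8); ε·ε+αω+βω = 0·0+0·1+-2·0 ≡ 0  ⇒  (a,b)_2 = +1.
v=13: a=13^1·(≡1), b=13^1·(≡6) mod 13; (1|13)=+1, (6|13)=-1; (−1)^{1·1·6}·(+1)^1·(-1)^1 = -1.
v=∞: 17017 > 0 and 5005 > 0  ⇒  (a,b)_∞ = +1.
v=3: a=3^-8·(≡1), b=3^-10·(≡1) mod 3; (1|3)=+1, (1|3)=+1; (−1)^{-8·-10·1}·(+1)^-10·(+1)^-8 = +1.
v=11: a=11^1·(≡8), b=11^1·(≡9) mod 11; (8|11)=-1, (9|11)=+1; (−1)^{1·1·5}·(-1)^1·(+1)^1 = +1.
v=7: a=7^1·(≡4), b=7^1·(≡4) mod 7; (4|7)=+1, (4|7)=+1; (−1)^{1·1·3}·(+1)^1·(+1)^1 = -1.
Ram(17017, 5005) = {5, 7, 13, 17}; no ℚ_5-point on the conic.

[5, 7, 13, 17]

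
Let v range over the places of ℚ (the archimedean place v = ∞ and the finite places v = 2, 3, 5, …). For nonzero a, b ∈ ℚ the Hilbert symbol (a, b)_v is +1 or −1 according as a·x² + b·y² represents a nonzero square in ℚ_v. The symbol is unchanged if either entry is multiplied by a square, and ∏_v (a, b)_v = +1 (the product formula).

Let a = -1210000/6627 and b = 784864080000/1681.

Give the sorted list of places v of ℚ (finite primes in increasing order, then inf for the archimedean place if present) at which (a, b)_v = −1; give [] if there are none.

Mod squares: a ≡ -3, b ≡ 2002. Check v ∈ {∞, 2, 3, 5, 7, 11, 13, 41, 47}.
v=∞: -3 < 0 and 2002 > 0  ⇒  (a,b)_∞ = +1.
v=7: a=7^0·(≡4), b=7^1·(≡5) mod 7; (4|7)=+1, (5|7)=-1; (−1)^{0·1·3}·(+1)^1·(-1)^0 = +1.
v=11: a=11^2·(≡2), b=11^3·(≡7) mod 11; (2|11)=-1, (7|11)=-1; (−1)^{2·3·5}·(-1)^3·(-1)^2 = -1.
v=2: v_2(a)=4, v_2(b)=7; units ≡ 5, 1 (mod 8); ε·ε+αω+βω = 0·0+4·0+7·1 ≡ 1  ⇒  (a,b)_2 = -1.
v=3: a=3^-1·(≡2), b=3^4·(≡1) mod 3; (2|3)=-1, (1|3)=+1; (−1)^{-1·4·1}·(-1)^4·(+1)^-1 = +1.
v=41: a=41^0·(≡6), b=41^-2·(≡19) mod 41; (6|41)=-1, (19|41)=-1; (−1)^{0·-2·20}·(-1)^-2·(-1)^0 = +1.
v=5: a=5^4·(≡2), b=5^4·(≡3) mod 5; (2|5)=-1, (3|5)=-1; (−1)^{4·4·2}·(-1)^4·(-1)^4 = +1.
v=47: a=47^-2·(≡5), b=47^0·(≡27) mod 47; (5|47)=-1, (27|47)=+1; (−1)^{-2·0·23}·(-1)^0·(+1)^-2 = +1.
v=13: a=13^0·(≡4), b=13^1·(≡6) mod 13; (4|13)=+1, (6|13)=-1; (−1)^{0·1·6}·(+1)^1·(-1)^0 = +1.
|Ram(-3, 2002)| = 2, even; anisotropic at {2, 11}.

[2, 11]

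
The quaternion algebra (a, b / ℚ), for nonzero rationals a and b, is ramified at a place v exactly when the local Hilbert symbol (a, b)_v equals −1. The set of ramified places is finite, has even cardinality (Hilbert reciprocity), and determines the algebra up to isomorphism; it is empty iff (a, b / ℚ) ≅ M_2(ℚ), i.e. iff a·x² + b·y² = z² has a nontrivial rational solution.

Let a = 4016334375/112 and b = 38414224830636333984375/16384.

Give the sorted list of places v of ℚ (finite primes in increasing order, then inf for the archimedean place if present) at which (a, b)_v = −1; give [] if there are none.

Mod squares: a ≡ 61705, b ≡ 15. Check v ∈ {∞, 2, 3, 5, 7, 41, 43}.
v=3: a=3^6·(≡1), b=3^17·(≡2) mod 3; (1|3)=+1, (2|3)=-1; (−1)^{6·17·1}·(+1)^17·(-1)^6 = +1.
v=41: a=41^1·(≡11), b=41^2·(≡34) mod 41; (11|41)=-1, (34|41)=-1; (−1)^{1·2·20}·(-1)^2·(-1)^1 = -1.
v=5: a=5^5·(≡1), b=5^9·(≡2) mod 5; (1|5)=+1, (2|5)=-1; (−1)^{5·9·2}·(+1)^9·(-1)^5 = -1.
v=7: a=7^-1·(≡2), b=7^2·(≡4) mod 7; (2|7)=+1, (4|7)=+1; (−1)^{-1·2·3}·(+1)^2·(+1)^-1 = +1.
v=∞: 61705 > 0 and 15 > 0  ⇒  (a,b)_∞ = +1.
v=2: v_2(a)=-4, v_2(b)=-14; units ≡ 1, 7 (mod 8); ε·ε+αω+βω = 0·1+-4·0+-14·0 ≡ 0  ⇒  (a,b)_2 = +1.
v=43: a=43^1·(≡21), b=43^2·(≡11) mod 43; (21|43)=+1, (11|43)=+1; (−1)^{1·2·21}·(+1)^2·(+1)^1 = +1.
|Ram(61705, 15)| = 2, even; anisotropic at {5, 41}.

[5, 41]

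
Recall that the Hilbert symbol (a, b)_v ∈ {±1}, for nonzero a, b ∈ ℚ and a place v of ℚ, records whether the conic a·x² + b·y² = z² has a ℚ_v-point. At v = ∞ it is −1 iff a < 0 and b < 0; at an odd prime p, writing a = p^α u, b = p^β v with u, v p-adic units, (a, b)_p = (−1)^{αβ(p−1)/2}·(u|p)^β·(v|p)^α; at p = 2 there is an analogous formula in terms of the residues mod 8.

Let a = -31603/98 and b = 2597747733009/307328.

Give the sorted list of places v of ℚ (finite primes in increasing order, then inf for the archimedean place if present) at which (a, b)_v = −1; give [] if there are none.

(a, b) ≡ (-374, 2) mod (ℚ^×)²; places V = {2, 3, 7, 11, 13, 17, ∞}.
(a,b)_2: α=-1, β=-7; u≡5, v≡1 (mod 8); ε(u)ε(v)=0·0, αω(v)=-1·0, βω(u)=-7·1; sum ≡ 1  ⇒  -1.
(a,b)_17: α=1, u≡10; β=4, v≡9 (mod 17); (10|17)=-1, (9|17)=+1; sign (−1)^0·-1^4·+1^1 = +1.
(a,b)_7: α=-2, u≡1; β=-4, v≡1 (mod 7); (1|7)=+1, (1|7)=+1; sign (−1)^0·+1^-4·+1^-2 = +1.
(a,b)_3: α=0, u≡1; β=2, v≡2 (mod 3); (1|3)=+1, (2|3)=-1; sign (−1)^0·+1^2·-1^0 = +1.
(a,b)_13: α=2, u≡3; β=4, v≡8 (mod 13); (3|13)=+1, (8|13)=-1; sign (−1)^0·+1^4·-1^2 = +1.
(a,b)_∞: sgn(-374)=−, sgn(2)=+, so +1.
(a,b)_11: α=1, u≡2; β=2, v≡2 (mod 11); (2|11)=-1, (2|11)=-1; sign (−1)^0·-1^2·-1^1 = -1.
Ram(-374, 2) = {2, 11}; no ℚ_2-point on the conic.

[2, 11]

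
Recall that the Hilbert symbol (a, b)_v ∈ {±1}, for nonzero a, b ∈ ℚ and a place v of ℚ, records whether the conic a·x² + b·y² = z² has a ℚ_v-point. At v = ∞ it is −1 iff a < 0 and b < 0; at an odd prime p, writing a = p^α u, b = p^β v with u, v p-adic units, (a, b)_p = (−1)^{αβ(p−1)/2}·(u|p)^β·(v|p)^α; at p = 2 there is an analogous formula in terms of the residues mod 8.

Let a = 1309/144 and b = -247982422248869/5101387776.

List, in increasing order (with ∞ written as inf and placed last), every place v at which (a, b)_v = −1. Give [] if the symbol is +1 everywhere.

(a, b) ≡ (1309, -2261) mod (ℚ^×)²; places V = {2, 3, 7, 11, 17, 19, 23, 31, ∞}.
(a,b)_17: α=1, u≡16; β=3, v≡7 (mod 17); (16|17)=+1, (7|17)=-1; sign (−1)^0·+1^3·-1^1 = -1.
(a,b)_23: α=0, u≡15; β=2, v≡9 (mod 23); (15|23)=-1, (9|23)=+1; sign (−1)^0·-1^2·+1^0 = +1.
(a,b)_7: α=1, u≡3; β=3, v≡5 (mod 7); (3|7)=-1, (5|7)=-1; sign (−1)^1·-1^3·-1^1 = -1.
(a,b)_31: α=0, u≡5; β=-2, v≡9 (mod 31); (5|31)=+1, (9|31)=+1; sign (−1)^0·+1^-2·+1^0 = +1.
(a,b)_3: α=-2, u≡1; β=-4, v≡1 (mod 3); (1|3)=+1, (1|3)=+1; sign (−1)^0·+1^-4·+1^-2 = +1.
(a,b)_∞: sgn(1309)=+, sgn(-2261)=−, so +1.
(a,b)_2: α=-4, β=-16; u≡5, v≡3 (mod 8); ε(u)ε(v)=0·1, αω(v)=-4·1, βω(u)=-16·1; sum ≡ 0  ⇒  +1.
(a,b)_11: α=1, u≡9; β=4, v≡9 (mod 11); (9|11)=+1, (9|11)=+1; sign (−1)^0·+1^4·+1^1 = +1.
(a,b)_19: α=0, u≡5; β=1, v≡15 (mod 19); (5|19)=+1, (15|19)=-1; sign (−1)^0·+1^1·-1^0 = +1.
(1309, -2261 / ℚ) ramifies at {7, 17}: a division algebra.

[7, 17]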